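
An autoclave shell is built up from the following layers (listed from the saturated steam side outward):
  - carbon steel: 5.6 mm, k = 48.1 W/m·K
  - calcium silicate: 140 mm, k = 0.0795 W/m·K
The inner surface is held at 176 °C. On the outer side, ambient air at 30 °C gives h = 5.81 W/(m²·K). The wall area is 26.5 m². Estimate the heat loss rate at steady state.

Q ≈ 2000 W

Model the wall as resistances in series:
R_carbon steel = L/(kA) = 0.0056/(48.1×26.5) = 4.393×10^-6 K/W
R_calcium silicate = L/(kA) = 0.14/(0.0795×26.5) = 0.06645 K/W
R_outer film = 1/(h_o·A) = 1/(5.81×26.5) = 0.006495 K/W
R_total = 0.07295 K/W
Q = ΔT / R_total = 146 / 0.07295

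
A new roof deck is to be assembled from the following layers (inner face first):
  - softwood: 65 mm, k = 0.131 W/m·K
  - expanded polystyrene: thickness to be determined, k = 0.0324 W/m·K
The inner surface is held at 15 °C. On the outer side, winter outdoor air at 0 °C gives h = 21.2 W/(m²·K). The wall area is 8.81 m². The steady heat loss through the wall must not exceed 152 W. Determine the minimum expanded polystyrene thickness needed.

L ≈ 10.6 mm

Series thermal resistances:
R_softwood = L/(kA) = 0.065/(0.131×8.81) = 0.05632 K/W
R_outer film = 1/(h_o·A) = 1/(21.2×8.81) = 0.005354 K/W
Sum of the known resistances R_other = 0.06167 K/W
Required total resistance R_tot = ΔT/Q_allow = 15/152 = 0.09868 K/W
R_expanded polystyrene = R_tot − R_other = 0.03701 K/W
L = R·k·A = 0.03701×0.0324×8.81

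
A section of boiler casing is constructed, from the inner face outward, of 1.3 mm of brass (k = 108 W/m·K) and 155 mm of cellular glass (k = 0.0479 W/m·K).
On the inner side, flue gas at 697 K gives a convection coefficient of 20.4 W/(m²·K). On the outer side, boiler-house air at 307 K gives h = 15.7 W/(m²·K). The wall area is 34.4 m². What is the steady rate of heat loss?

Using the resistance-network approach (series):
R_inner film = 1/(h_i·A) = 1/(20.4×34.4) = 0.001425 K/W
R_brass = L/(kA) = 0.0013/(108×34.4) = 3.499×10^-7 K/W
R_cellular glass = L/(kA) = 0.155/(0.0479×34.4) = 0.09407 K/W
R_outer film = 1/(h_o·A) = 1/(15.7×34.4) = 0.001852 K/W
R_total = 0.09734 K/W
Q = ΔT / R_total = 390 / 0.09734

Q ≈ 4010 W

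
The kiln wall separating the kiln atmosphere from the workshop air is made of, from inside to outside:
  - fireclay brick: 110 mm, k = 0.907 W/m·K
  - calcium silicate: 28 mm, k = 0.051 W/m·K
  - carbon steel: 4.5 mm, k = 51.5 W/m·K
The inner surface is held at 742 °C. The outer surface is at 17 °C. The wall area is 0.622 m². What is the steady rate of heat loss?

Q ≈ 673 W

Thermal resistances in series:
R_fireclay brick = L/(kA) = 0.11/(0.907×0.622) = 0.195 K/W
R_calcium silicate = L/(kA) = 0.028/(0.051×0.622) = 0.8827 K/W
R_carbon steel = L/(kA) = 0.0045/(51.5×0.622) = 1.405×10^-4 K/W
R_total = 1.078 K/W
Q = ΔT / R_total = 725 / 1.078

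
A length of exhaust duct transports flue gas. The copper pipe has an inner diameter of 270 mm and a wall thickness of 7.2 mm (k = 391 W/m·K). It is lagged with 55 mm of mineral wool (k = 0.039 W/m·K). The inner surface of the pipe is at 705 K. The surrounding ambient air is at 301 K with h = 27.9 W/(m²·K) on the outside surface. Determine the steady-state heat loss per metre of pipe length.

q′ ≈ 296 W/m

Radial resistances (cylindrical: R_cond = ln(r_o/r_i)/(2πkL), R_conv = 1/(h·2πrL)):
R_copper pipe wall = ln(142.2/135)/(2π×391×1) = 2.115×10^-5 K/W
R_mineral wool = ln(197.2/142.2)/(2π×0.039×1) = 1.334 K/W
R_outer film = 1/(h_o·2πr_oL) = 1/(27.9×2π×0.1972×1) = 0.02893 K/W
R_total = 1.363 K/W
Q = ΔT/R_total = 404/1.363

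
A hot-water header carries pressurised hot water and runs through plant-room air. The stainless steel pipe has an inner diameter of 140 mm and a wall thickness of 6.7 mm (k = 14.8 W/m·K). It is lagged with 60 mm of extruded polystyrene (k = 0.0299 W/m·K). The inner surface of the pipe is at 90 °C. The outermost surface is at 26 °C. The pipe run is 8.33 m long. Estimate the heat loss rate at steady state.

Cylindrical conduction, so R = ln(r₂/r₁)/(2πkL) per layer, in series:
R_stainless steel pipe wall = ln(76.7/70)/(2π×14.8×8.33) = 1.18×10^-4 K/W
R_extruded polystyrene = ln(136.7/76.7)/(2π×0.0299×8.33) = 0.3693 K/W
R_total = 0.3694 K/W
Q = ΔT/R_total = 64/0.3694

Q ≈ 173 W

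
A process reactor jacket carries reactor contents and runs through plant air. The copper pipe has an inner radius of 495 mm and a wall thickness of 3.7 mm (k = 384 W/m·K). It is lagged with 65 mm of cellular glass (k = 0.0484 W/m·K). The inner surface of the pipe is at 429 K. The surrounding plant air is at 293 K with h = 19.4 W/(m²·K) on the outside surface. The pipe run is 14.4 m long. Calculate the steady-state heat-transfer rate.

For a radial system each layer contributes R = ln(r_out/r_in)/(2πkL); films add R = 1/(hA).
R_copper pipe wall = ln(498.7/495)/(2π×384×14.4) = 2.143×10^-7 K/W
R_cellular glass = ln(563.7/498.7)/(2π×0.0484×14.4) = 0.02798 K/W
R_outer film = 1/(h_o·2πr_oL) = 1/(19.4×2π×0.5637×14.4) = 0.001011 K/W
R_total = 0.02899 K/W
Q = ΔT/R_total = 136/0.02899

Q ≈ 4690 W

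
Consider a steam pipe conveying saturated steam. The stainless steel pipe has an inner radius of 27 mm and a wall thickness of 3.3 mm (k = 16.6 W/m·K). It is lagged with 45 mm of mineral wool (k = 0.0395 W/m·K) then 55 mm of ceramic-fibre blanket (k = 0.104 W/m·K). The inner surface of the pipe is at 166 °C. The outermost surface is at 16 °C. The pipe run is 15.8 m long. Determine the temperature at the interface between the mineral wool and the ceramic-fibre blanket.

Cylindrical conduction, so R = ln(r₂/r₁)/(2πkL) per layer, in series:
R_stainless steel pipe wall = ln(30.3/27)/(2π×16.6×15.8) = 6.997×10^-5 K/W
R_mineral wool = ln(75.3/30.3)/(2π×0.0395×15.8) = 0.2321 K/W
R_ceramic-fibre blanket = ln(130.3/75.3)/(2π×0.104×15.8) = 0.05311 K/W
R_total = 0.2853 K/W
Q = ΔT/R_total = 150/0.2853
Q = 526 W
T_interface = T_inner − Q·ΣR(inner→interface) = 166 − 526×0.2322

T ≈ 43.9 °C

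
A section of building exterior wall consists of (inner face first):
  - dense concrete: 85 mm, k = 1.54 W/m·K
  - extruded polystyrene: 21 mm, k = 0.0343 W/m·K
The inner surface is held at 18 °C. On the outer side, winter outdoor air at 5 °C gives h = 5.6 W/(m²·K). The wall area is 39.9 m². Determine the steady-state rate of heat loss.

Thermal resistances in series:
R_dense concrete = L/(kA) = 0.085/(1.54×39.9) = 0.001383 K/W
R_extruded polystyrene = L/(kA) = 0.021/(0.0343×39.9) = 0.01534 K/W
R_outer film = 1/(h_o·A) = 1/(5.6×39.9) = 0.004475 K/W
R_total = 0.0212 K/W
Q = ΔT / R_total = 13 / 0.0212

Q ≈ 613 W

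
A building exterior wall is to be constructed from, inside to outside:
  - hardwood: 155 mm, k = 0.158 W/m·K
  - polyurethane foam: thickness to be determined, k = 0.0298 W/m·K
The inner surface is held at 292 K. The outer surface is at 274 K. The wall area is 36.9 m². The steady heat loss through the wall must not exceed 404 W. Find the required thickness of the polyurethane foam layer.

Series thermal resistances:
R_hardwood = L/(kA) = 0.155/(0.158×36.9) = 0.02659 K/W
Sum of the known resistances R_other = 0.02659 K/W
Required total resistance R_tot = ΔT/Q_allow = 18/404 = 0.04455 K/W
R_polyurethane foam = R_tot − R_other = 0.01797 K/W
L = R·k·A = 0.01797×0.0298×36.9

L ≈ 19.8 mm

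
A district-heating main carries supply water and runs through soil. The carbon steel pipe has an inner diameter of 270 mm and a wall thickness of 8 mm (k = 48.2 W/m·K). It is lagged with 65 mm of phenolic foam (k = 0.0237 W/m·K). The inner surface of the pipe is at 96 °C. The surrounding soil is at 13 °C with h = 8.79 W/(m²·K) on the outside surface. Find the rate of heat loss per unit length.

q′ ≈ 31.9 W/m

Radial resistances (cylindrical: R_cond = ln(r_o/r_i)/(2πkL), R_conv = 1/(h·2πrL)):
R_carbon steel pipe wall = ln(143/135)/(2π×48.2×1) = 1.901×10^-4 K/W
R_phenolic foam = ln(208/143)/(2π×0.0237×1) = 2.516 K/W
R_outer film = 1/(h_o·2πr_oL) = 1/(8.79×2π×0.208×1) = 0.08705 K/W
R_total = 2.603 K/W
Q = ΔT/R_total = 83/2.603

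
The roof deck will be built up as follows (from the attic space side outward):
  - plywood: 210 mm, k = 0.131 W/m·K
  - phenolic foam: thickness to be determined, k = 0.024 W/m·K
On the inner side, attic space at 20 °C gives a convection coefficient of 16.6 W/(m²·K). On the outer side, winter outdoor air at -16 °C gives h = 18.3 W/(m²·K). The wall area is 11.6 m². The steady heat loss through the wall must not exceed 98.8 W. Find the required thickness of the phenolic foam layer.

Thermal resistances in series:
R_inner film = 1/(h_i·A) = 1/(16.6×11.6) = 0.005193 K/W
R_plywood = L/(kA) = 0.21/(0.131×11.6) = 0.1382 K/W
R_outer film = 1/(h_o·A) = 1/(18.3×11.6) = 0.004711 K/W
Sum of the known resistances R_other = 0.1481 K/W
Required total resistance R_tot = ΔT/Q_allow = 36/98.8 = 0.3644 K/W
R_phenolic foam = R_tot − R_other = 0.2163 K/W
L = R·k·A = 0.2163×0.024×11.6

L ≈ 60.2 mm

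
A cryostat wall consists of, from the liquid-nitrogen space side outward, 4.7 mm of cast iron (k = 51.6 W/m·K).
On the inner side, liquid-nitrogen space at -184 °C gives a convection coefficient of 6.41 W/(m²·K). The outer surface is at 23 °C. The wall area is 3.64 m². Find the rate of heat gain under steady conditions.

Series thermal resistances:
R_inner film = 1/(h_i·A) = 1/(6.41×3.64) = 0.04286 K/W
R_cast iron = L/(kA) = 0.0047/(51.6×3.64) = 2.502×10^-5 K/W
R_total = 0.04288 K/W
Q = ΔT / R_total = 207 / 0.04288

Q ≈ 4830 W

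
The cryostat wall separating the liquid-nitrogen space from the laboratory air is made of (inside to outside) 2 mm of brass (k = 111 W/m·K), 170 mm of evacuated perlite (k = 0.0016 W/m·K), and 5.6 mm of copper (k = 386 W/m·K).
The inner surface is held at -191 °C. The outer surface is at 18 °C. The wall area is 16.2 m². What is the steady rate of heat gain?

Using the resistance-network approach (series):
R_brass = L/(kA) = 0.002/(111×16.2) = 1.112×10^-6 K/W
R_evacuated perlite = L/(kA) = 0.17/(0.0016×16.2) = 6.559 K/W
R_copper = L/(kA) = 0.0056/(386×16.2) = 8.955×10^-7 K/W
R_total = 6.559 K/W
Q = ΔT / R_total = 209 / 6.559

Q ≈ 31.9 W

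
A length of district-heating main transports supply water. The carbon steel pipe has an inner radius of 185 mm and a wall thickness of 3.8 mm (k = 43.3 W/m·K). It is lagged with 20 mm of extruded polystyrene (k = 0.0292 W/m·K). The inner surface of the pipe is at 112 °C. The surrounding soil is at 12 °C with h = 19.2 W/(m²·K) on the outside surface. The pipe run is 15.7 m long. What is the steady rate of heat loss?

Radial resistances (cylindrical: R_cond = ln(r_o/r_i)/(2πkL), R_conv = 1/(h·2πrL)):
R_carbon steel pipe wall = ln(188.8/185)/(2π×43.3×15.7) = 4.76×10^-6 K/W
R_extruded polystyrene = ln(208.8/188.8)/(2π×0.0292×15.7) = 0.03496 K/W
R_outer film = 1/(h_o·2πr_oL) = 1/(19.2×2π×0.2088×15.7) = 0.002529 K/W
R_total = 0.03749 K/W
Q = ΔT/R_total = 100/0.03749

Q ≈ 2670 W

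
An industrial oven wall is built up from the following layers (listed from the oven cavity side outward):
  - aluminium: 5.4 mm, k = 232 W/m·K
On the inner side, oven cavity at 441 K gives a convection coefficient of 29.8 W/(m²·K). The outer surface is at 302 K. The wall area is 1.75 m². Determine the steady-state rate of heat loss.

Model the wall as resistances in series:
R_inner film = 1/(h_i·A) = 1/(29.8×1.75) = 0.01918 K/W
R_aluminium = L/(kA) = 0.0054/(232×1.75) = 1.33×10^-5 K/W
R_total = 0.01919 K/W
Q = ΔT / R_total = 139 / 0.01919

Q ≈ 7240 W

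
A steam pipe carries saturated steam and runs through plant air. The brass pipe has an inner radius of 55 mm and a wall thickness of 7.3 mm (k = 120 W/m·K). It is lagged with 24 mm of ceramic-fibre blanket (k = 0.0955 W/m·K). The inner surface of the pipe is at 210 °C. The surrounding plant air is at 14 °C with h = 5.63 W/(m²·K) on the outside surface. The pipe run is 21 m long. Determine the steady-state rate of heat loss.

For a radial system each layer contributes R = ln(r_out/r_in)/(2πkL); films add R = 1/(hA).
R_brass pipe wall = ln(62.3/55)/(2π×120×21) = 7.871×10^-6 K/W
R_ceramic-fibre blanket = ln(86.3/62.3)/(2π×0.0955×21) = 0.02586 K/W
R_outer film = 1/(h_o·2πr_oL) = 1/(5.63×2π×0.0863×21) = 0.0156 K/W
R_total = 0.04147 K/W
Q = ΔT/R_total = 196/0.04147

Q ≈ 4730 W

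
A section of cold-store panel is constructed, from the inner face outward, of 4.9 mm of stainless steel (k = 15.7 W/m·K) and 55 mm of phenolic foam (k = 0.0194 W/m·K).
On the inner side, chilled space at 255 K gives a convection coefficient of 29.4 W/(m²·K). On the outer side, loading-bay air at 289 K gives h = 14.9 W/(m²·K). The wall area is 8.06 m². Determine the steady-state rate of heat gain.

Q ≈ 93.3 W

Model the wall as resistances in series:
R_inner film = 1/(h_i·A) = 1/(29.4×8.06) = 0.00422 K/W
R_stainless steel = L/(kA) = 0.0049/(15.7×8.06) = 3.872×10^-5 K/W
R_phenolic foam = L/(kA) = 0.055/(0.0194×8.06) = 0.3517 K/W
R_outer film = 1/(h_o·A) = 1/(14.9×8.06) = 0.008327 K/W
R_total = 0.3643 K/W
Q = ΔT / R_total = 34 / 0.3643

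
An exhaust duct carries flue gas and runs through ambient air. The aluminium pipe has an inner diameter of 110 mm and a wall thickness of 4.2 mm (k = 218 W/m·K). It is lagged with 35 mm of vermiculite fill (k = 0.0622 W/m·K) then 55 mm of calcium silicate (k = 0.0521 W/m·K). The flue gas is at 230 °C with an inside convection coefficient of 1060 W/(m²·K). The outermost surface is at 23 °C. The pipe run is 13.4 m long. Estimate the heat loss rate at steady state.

Cylindrical conduction, so R = ln(r₂/r₁)/(2πkL) per layer, in series:
R_inner film = 1/(h_i·2πr₁L) = 1/(1060×2π×0.055×13.4) = 2.037×10^-4 K/W
R_aluminium pipe wall = ln(59.2/55)/(2π×218×13.4) = 4.009×10^-6 K/W
R_vermiculite fill = ln(94.2/59.2)/(2π×0.0622×13.4) = 0.0887 K/W
R_calcium silicate = ln(149.2/94.2)/(2π×0.0521×13.4) = 0.1048 K/W
R_total = 0.1937 K/W
Q = ΔT/R_total = 207/0.1937

Q ≈ 1070 W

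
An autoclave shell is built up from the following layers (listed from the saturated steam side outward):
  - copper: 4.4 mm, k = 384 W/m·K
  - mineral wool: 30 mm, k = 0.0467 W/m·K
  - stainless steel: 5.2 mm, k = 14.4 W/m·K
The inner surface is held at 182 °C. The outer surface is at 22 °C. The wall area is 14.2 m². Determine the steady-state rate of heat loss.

Treating each layer as a thermal resistance in series:
R_copper = L/(kA) = 0.0044/(384×14.2) = 8.069×10^-7 K/W
R_mineral wool = L/(kA) = 0.03/(0.0467×14.2) = 0.04524 K/W
R_stainless steel = L/(kA) = 0.0052/(14.4×14.2) = 2.543×10^-5 K/W
R_total = 0.04527 K/W
Q = ΔT / R_total = 160 / 0.04527

Q ≈ 3530 W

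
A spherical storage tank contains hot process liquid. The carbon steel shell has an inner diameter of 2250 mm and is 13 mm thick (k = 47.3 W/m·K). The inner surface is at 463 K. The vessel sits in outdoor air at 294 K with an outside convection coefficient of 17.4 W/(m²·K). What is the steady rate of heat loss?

Radial (spherical) resistances in series:
R_carbon steel shell = (1/1.125 − 1/1.138)/(4π×47.3) = 1.708×10^-5 K/W
R_outer film = 1/(h·4πr_o²) = 1/(17.4×4π×1.138²) = 0.003531 K/W
R_total = 0.003549 K/W
Q = ΔT/R_total = 169/0.003549

Q ≈ 47600 W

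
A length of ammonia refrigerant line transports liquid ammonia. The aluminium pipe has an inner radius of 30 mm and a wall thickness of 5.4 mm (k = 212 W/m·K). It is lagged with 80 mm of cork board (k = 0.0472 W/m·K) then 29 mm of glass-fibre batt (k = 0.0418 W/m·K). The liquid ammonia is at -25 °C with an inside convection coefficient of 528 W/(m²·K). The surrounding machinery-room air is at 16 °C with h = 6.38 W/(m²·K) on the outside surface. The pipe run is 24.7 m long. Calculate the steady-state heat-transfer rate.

For a radial system each layer contributes R = ln(r_out/r_in)/(2πkL); films add R = 1/(hA).
R_inner film = 1/(h_i·2πr₁L) = 1/(528×2π×0.03×24.7) = 4.068×10^-4 K/W
R_aluminium pipe wall = ln(35.4/30)/(2π×212×24.7) = 5.031×10^-6 K/W
R_cork board = ln(115.4/35.4)/(2π×0.0472×24.7) = 0.1613 K/W
R_glass-fibre batt = ln(144.4/115.4)/(2π×0.0418×24.7) = 0.03456 K/W
R_outer film = 1/(h_o·2πr_oL) = 1/(6.38×2π×0.1444×24.7) = 0.006994 K/W
R_total = 0.2033 K/W
Q = ΔT/R_total = 41/0.2033

Q ≈ 202 W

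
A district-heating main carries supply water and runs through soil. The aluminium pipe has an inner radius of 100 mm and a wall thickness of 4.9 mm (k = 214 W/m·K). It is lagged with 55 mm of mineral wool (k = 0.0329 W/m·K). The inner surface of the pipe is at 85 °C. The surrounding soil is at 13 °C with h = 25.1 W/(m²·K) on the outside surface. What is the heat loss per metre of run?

q′ ≈ 34.6 W/m

For a radial system each layer contributes R = ln(r_out/r_in)/(2πkL); films add R = 1/(hA).
R_aluminium pipe wall = ln(104.9/100)/(2π×214×1) = 3.558×10^-5 K/W
R_mineral wool = ln(159.9/104.9)/(2π×0.0329×1) = 2.039 K/W
R_outer film = 1/(h_o·2πr_oL) = 1/(25.1×2π×0.1599×1) = 0.03965 K/W
R_total = 2.079 K/W
Q = ΔT/R_total = 72/2.079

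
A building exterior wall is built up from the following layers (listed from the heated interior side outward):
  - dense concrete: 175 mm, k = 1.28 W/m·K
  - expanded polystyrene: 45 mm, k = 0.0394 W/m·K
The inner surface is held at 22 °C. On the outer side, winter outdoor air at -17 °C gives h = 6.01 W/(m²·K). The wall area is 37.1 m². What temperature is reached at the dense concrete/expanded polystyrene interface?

Model the wall as resistances in series:
R_dense concrete = L/(kA) = 0.175/(1.28×37.1) = 0.003685 K/W
R_expanded polystyrene = L/(kA) = 0.045/(0.0394×37.1) = 0.03079 K/W
R_outer film = 1/(h_o·A) = 1/(6.01×37.1) = 0.004485 K/W
R_total = 0.03896 K/W;  Q = ΔT/R_total = 39/0.03896 = 1001 W
T_interface = T_inner − Q·ΣR(inner→interface) = 22 − 1000×0.003685

T ≈ 18.3 °C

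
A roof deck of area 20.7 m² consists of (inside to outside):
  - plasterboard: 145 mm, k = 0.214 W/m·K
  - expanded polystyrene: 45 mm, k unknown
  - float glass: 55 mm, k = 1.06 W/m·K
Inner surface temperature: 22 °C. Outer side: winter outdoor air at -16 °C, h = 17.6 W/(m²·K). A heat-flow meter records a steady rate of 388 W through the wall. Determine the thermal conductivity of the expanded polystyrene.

k ≈ 0.0363 W/(m·K)

Thermal resistances in series:
R_plasterboard = L/(kA) = 0.145/(0.214×20.7) = 0.03273 K/W
R_float glass = L/(kA) = 0.055/(1.06×20.7) = 0.002507 K/W
R_outer film = 1/(h_o·A) = 1/(17.6×20.7) = 0.002745 K/W
Sum of known resistances R_other = 0.03798 K/W
Total R = ΔT/Q = 38/388 = 0.09794 K/W
R_expanded polystyrene = R_total − R_other = 0.05995 K/W
k = L/(R·A) = 0.045/(0.05995×20.7)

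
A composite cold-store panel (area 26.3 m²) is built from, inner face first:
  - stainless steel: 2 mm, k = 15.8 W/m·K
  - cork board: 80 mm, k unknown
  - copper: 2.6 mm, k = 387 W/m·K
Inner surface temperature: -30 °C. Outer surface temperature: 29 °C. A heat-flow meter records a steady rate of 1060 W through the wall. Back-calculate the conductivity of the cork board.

Using the resistance-network approach (series):
R_stainless steel = L/(kA) = 0.002/(15.8×26.3) = 4.813×10^-6 K/W
R_copper = L/(kA) = 0.0026/(387×26.3) = 2.555×10^-7 K/W
Sum of known resistances R_other = 5.068×10^-6 K/W
Total R = ΔT/Q = 59/1060 = 0.05566 K/W
R_cork board = R_total − R_other = 0.05566 K/W
k = L/(R·A) = 0.08/(0.05566×26.3)

k ≈ 0.0547 W/(m·K)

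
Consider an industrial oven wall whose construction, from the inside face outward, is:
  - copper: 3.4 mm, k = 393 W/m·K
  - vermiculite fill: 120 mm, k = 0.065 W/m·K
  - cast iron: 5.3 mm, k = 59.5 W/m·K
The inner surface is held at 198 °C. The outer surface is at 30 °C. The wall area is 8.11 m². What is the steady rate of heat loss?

Series thermal resistances:
R_copper = L/(kA) = 0.0034/(393×8.11) = 1.067×10^-6 K/W
R_vermiculite fill = L/(kA) = 0.12/(0.065×8.11) = 0.2276 K/W
R_cast iron = L/(kA) = 0.0053/(59.5×8.11) = 1.098×10^-5 K/W
R_total = 0.2277 K/W
Q = ΔT / R_total = 168 / 0.2277

Q ≈ 738 W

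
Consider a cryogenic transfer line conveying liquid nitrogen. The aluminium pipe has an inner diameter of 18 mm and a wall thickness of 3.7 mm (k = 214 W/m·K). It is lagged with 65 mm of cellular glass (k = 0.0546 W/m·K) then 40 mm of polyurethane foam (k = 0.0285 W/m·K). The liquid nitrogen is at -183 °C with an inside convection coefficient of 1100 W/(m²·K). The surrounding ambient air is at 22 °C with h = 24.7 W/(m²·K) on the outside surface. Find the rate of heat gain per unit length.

Cylindrical conduction, so R = ln(r₂/r₁)/(2πkL) per layer, in series:
R_inner film = 1/(h_i·2πr₁L) = 1/(1100×2π×0.009×1) = 0.01608 K/W
R_aluminium pipe wall = ln(12.7/9)/(2π×214×1) = 2.561×10^-4 K/W
R_cellular glass = ln(77.7/12.7)/(2π×0.0546×1) = 5.28 K/W
R_polyurethane foam = ln(117.7/77.7)/(2π×0.0285×1) = 2.319 K/W
R_outer film = 1/(h_o·2πr_oL) = 1/(24.7×2π×0.1177×1) = 0.05475 K/W
R_total = 7.67 K/W
Q = ΔT/R_total = 205/7.67

q′ ≈ 26.7 W/m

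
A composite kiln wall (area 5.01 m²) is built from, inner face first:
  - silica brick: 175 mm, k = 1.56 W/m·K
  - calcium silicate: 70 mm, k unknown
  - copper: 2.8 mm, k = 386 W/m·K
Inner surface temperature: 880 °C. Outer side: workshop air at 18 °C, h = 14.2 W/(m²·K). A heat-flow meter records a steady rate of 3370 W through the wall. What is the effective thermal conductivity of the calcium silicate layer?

Series thermal resistances:
R_silica brick = L/(kA) = 0.175/(1.56×5.01) = 0.02239 K/W
R_copper = L/(kA) = 0.0028/(386×5.01) = 1.448×10^-6 K/W
R_outer film = 1/(h_o·A) = 1/(14.2×5.01) = 0.01406 K/W
Sum of known resistances R_other = 0.03645 K/W
Total R = ΔT/Q = 862/3370 = 0.2558 K/W
R_calcium silicate = R_total − R_other = 0.2193 K/W
k = L/(R·A) = 0.07/(0.2193×5.01)

k ≈ 0.0637 W/(m·K)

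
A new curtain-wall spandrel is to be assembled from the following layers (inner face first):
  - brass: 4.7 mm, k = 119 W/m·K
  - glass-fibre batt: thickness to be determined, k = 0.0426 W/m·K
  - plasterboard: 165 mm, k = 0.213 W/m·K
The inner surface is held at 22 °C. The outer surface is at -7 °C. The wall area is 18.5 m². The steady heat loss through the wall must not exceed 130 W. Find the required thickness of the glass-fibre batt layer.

L ≈ 143 mm

Model the wall as resistances in series:
R_brass = L/(kA) = 0.0047/(119×18.5) = 2.135×10^-6 K/W
R_plasterboard = L/(kA) = 0.165/(0.213×18.5) = 0.04187 K/W
Sum of the known resistances R_other = 0.04187 K/W
Required total resistance R_tot = ΔT/Q_allow = 29/130 = 0.2231 K/W
R_glass-fibre batt = R_tot − R_other = 0.1812 K/W
L = R·k·A = 0.1812×0.0426×18.5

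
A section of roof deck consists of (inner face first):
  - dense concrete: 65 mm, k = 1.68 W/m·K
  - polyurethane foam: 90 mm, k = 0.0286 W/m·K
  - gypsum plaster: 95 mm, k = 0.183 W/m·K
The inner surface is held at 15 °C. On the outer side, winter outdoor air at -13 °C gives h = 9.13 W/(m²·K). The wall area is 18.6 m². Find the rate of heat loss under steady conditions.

Treating each layer as a thermal resistance in series:
R_dense concrete = L/(kA) = 0.065/(1.68×18.6) = 0.00208 K/W
R_polyurethane foam = L/(kA) = 0.09/(0.0286×18.6) = 0.1692 K/W
R_gypsum plaster = L/(kA) = 0.095/(0.183×18.6) = 0.02791 K/W
R_outer film = 1/(h_o·A) = 1/(9.13×18.6) = 0.005889 K/W
R_total = 0.2051 K/W
Q = ΔT / R_total = 28 / 0.2051

Q ≈ 137 W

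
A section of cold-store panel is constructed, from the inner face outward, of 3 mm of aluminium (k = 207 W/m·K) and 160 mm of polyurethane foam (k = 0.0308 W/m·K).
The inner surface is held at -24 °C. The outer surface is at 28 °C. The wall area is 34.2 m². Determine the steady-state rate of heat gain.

Model the wall as resistances in series:
R_aluminium = L/(kA) = 0.003/(207×34.2) = 4.238×10^-7 K/W
R_polyurethane foam = L/(kA) = 0.16/(0.0308×34.2) = 0.1519 K/W
R_total = 0.1519 K/W
Q = ΔT / R_total = 52 / 0.1519

Q ≈ 342 W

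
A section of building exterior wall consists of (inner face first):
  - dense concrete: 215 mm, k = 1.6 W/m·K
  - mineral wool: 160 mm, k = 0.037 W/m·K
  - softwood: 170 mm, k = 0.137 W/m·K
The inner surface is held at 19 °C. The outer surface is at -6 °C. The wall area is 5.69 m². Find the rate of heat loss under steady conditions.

Model the wall as resistances in series:
R_dense concrete = L/(kA) = 0.215/(1.6×5.69) = 0.02362 K/W
R_mineral wool = L/(kA) = 0.16/(0.037×5.69) = 0.76 K/W
R_softwood = L/(kA) = 0.17/(0.137×5.69) = 0.2181 K/W
R_total = 1.002 K/W
Q = ΔT / R_total = 25 / 1.002

Q ≈ 25 W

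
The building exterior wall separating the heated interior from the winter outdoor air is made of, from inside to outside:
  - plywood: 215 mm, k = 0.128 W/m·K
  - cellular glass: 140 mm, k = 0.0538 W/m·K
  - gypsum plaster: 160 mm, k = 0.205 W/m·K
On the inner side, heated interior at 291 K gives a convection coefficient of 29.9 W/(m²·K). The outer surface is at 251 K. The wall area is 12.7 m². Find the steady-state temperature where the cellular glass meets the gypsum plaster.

T ≈ 257 K

Series thermal resistances:
R_inner film = 1/(h_i·A) = 1/(29.9×12.7) = 0.002633 K/W
R_plywood = L/(kA) = 0.215/(0.128×12.7) = 0.1323 K/W
R_cellular glass = L/(kA) = 0.14/(0.0538×12.7) = 0.2049 K/W
R_gypsum plaster = L/(kA) = 0.16/(0.205×12.7) = 0.06146 K/W
R_total = 0.4012 K/W;  Q = ΔT/R_total = 40/0.4012 = 99.69 W
T_interface = T_inner − Q·ΣR(inner→interface) = 291 − 99.7×0.3398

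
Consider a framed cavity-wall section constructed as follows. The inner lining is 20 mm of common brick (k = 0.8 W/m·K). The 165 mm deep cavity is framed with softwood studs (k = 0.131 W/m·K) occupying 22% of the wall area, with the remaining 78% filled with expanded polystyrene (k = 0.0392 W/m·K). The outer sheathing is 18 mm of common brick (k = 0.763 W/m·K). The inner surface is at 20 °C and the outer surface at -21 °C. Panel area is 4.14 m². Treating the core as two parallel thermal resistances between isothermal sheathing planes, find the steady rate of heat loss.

Sheathing layers in series; stud and cavity paths in parallel between them.
R_inner = 0.02/(0.8×4.14) = 0.006039 K/W
R_stud  = 0.165/(0.131×0.22×4.14) = 1.383 K/W
R_cav   = 0.165/(0.0392×0.78×4.14) = 1.303 K/W
1/R_core = 1/R_stud + 1/R_cav → R_core = 0.671 K/W
R_outer = 0.018/(0.763×4.14) = 0.005698 K/W
R_total = 0.6827 K/W
Q = ΔT/R_total = 41/0.6827

Q ≈ 60.1 W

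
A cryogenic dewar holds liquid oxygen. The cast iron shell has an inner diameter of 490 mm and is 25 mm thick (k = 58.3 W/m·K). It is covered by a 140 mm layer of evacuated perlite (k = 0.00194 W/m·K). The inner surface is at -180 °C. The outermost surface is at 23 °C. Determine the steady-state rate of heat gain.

Spherical conduction: R = (1/r_in − 1/r_out)/(4πk) per layer; series-sum.
R_cast iron shell = (1/0.245 − 1/0.27)/(4π×58.3) = 5.159×10^-4 K/W
R_evacuated perlite = (1/0.27 − 1/0.41)/(4π×0.00194) = 51.88 K/W
R_total = 51.88 K/W
Q = ΔT/R_total = 203/51.88

Q ≈ 3.91 W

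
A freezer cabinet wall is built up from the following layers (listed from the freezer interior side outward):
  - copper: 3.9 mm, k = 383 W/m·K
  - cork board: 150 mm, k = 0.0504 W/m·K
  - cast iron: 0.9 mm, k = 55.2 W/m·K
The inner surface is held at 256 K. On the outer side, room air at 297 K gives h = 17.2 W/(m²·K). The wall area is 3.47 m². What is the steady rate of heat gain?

Q ≈ 46.9 W

Series thermal resistances:
R_copper = L/(kA) = 0.0039/(383×3.47) = 2.935×10^-6 K/W
R_cork board = L/(kA) = 0.15/(0.0504×3.47) = 0.8577 K/W
R_cast iron = L/(kA) = 0.0009/(55.2×3.47) = 4.699×10^-6 K/W
R_outer film = 1/(h_o·A) = 1/(17.2×3.47) = 0.01675 K/W
R_total = 0.8745 K/W
Q = ΔT / R_total = 41 / 0.8745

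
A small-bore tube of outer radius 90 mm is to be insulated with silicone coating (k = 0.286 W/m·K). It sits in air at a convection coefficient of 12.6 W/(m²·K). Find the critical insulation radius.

For a cylinder r_cr = k/h = 0.286/12.6
r_cr = 22.7 mm; since the bare radius (90 mm) is above r_cr, any added insulation will reduce heat loss.

r_cr ≈ 22.7 mm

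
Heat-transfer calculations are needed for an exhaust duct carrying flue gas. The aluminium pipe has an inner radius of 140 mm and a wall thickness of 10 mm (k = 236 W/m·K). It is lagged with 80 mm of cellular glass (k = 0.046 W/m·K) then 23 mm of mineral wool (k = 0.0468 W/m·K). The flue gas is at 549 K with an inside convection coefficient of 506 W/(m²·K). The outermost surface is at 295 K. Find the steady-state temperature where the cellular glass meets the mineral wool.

Cylindrical conduction, so R = ln(r₂/r₁)/(2πkL) per layer, in series:
R_inner film = 1/(h_i·2πr₁L) = 1/(506×2π×0.14×1) = 0.002247 K/W
R_aluminium pipe wall = ln(150/140)/(2π×236×1) = 4.653×10^-5 K/W
R_cellular glass = ln(230/150)/(2π×0.046×1) = 1.479 K/W
R_mineral wool = ln(253/230)/(2π×0.0468×1) = 0.3241 K/W
R_total = 1.805 K/W
Q = ΔT/R_total = 254/1.805
Q = 141 W/m
T_interface = T_inner − Q·ΣR(inner→interface) = 549 − 141×1.481

T ≈ 341 K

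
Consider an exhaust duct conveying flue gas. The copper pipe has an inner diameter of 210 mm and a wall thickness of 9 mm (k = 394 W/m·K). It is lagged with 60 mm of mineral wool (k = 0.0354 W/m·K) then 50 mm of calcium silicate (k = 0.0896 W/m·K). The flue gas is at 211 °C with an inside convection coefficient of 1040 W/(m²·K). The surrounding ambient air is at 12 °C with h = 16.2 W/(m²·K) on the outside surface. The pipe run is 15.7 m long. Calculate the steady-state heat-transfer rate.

Per-layer cylindrical resistances, series-summed:
R_inner film = 1/(h_i·2πr₁L) = 1/(1040×2π×0.105×15.7) = 9.283×10^-5 K/W
R_copper pipe wall = ln(114/105)/(2π×394×15.7) = 2.116×10^-6 K/W
R_mineral wool = ln(174/114)/(2π×0.0354×15.7) = 0.1211 K/W
R_calcium silicate = ln(224/174)/(2π×0.0896×15.7) = 0.02858 K/W
R_outer film = 1/(h_o·2πr_oL) = 1/(16.2×2π×0.224×15.7) = 0.002794 K/W
R_total = 0.1526 K/W
Q = ΔT/R_total = 199/0.1526

Q ≈ 1300 W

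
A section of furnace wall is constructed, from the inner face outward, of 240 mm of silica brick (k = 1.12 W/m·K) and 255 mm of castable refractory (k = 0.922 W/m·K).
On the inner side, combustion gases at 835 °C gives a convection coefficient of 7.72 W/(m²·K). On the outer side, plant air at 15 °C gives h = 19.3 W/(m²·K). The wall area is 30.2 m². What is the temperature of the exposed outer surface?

T ≈ 78.2 °C

Model the wall as resistances in series:
R_inner film = 1/(h_i·A) = 1/(7.72×30.2) = 0.004289 K/W
R_silica brick = L/(kA) = 0.24/(1.12×30.2) = 0.007096 K/W
R_castable refractory = L/(kA) = 0.255/(0.922×30.2) = 0.009158 K/W
R_outer film = 1/(h_o·A) = 1/(19.3×30.2) = 0.001716 K/W
R_total = 0.02226 K/W;  Q = ΔT/R_total = 820/0.02226 = 36840 W
T_interface = T_inner − Q·ΣR(inner→interface) = 835 − 36800×0.02054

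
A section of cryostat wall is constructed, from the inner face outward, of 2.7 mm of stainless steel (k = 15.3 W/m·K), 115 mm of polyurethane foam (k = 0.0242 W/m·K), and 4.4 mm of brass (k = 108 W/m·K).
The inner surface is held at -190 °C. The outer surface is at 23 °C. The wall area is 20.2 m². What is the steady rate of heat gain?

Q ≈ 905 W

Treating each layer as a thermal resistance in series:
R_stainless steel = L/(kA) = 0.0027/(15.3×20.2) = 8.736×10^-6 K/W
R_polyurethane foam = L/(kA) = 0.115/(0.0242×20.2) = 0.2353 K/W
R_brass = L/(kA) = 0.0044/(108×20.2) = 2.017×10^-6 K/W
R_total = 0.2353 K/W
Q = ΔT / R_total = 213 / 0.2353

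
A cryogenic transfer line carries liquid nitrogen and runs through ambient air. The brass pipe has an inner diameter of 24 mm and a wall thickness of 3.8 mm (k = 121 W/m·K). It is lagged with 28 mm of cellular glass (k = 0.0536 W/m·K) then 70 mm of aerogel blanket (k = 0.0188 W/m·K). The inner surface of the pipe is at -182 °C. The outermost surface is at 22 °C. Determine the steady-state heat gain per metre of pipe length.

q′ ≈ 18.4 W/m

Radial resistances (cylindrical: R_cond = ln(r_o/r_i)/(2πkL), R_conv = 1/(h·2πrL)):
R_brass pipe wall = ln(15.8/12)/(2π×121×1) = 3.619×10^-4 K/W
R_cellular glass = ln(43.8/15.8)/(2π×0.0536×1) = 3.028 K/W
R_aerogel blanket = ln(113.8/43.8)/(2π×0.0188×1) = 8.083 K/W
R_total = 11.11 K/W
Q = ΔT/R_total = 204/11.11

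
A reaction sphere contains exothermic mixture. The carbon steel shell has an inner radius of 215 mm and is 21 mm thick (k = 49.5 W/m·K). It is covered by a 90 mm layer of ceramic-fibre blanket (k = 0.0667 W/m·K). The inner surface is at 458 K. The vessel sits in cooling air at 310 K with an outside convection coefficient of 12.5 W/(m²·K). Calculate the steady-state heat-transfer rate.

For a spherical shell R = (1/r₁ − 1/r₂)/(4πk); film R = 1/(h·4πr²). In series:
R_carbon steel shell = (1/0.215 − 1/0.236)/(4π×49.5) = 6.654×10^-4 K/W
R_ceramic-fibre blanket = (1/0.236 − 1/0.326)/(4π×0.0667) = 1.396 K/W
R_outer film = 1/(h·4πr_o²) = 1/(12.5×4π×0.326²) = 0.0599 K/W
R_total = 1.456 K/W
Q = ΔT/R_total = 148/1.456

Q ≈ 102 W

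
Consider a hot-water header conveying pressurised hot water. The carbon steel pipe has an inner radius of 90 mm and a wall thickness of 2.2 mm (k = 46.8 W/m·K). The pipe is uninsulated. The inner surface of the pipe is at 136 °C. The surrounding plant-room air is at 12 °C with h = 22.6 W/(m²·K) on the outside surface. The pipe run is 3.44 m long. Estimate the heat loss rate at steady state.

Cylindrical conduction, so R = ln(r₂/r₁)/(2πkL) per layer, in series:
R_carbon steel pipe wall = ln(92.2/90)/(2π×46.8×3.44) = 2.387×10^-5 K/W
R_outer film = 1/(h_o·2πr_oL) = 1/(22.6×2π×0.0922×3.44) = 0.0222 K/W
R_total = 0.02223 K/W
Q = ΔT/R_total = 124/0.02223

Q ≈ 5580 W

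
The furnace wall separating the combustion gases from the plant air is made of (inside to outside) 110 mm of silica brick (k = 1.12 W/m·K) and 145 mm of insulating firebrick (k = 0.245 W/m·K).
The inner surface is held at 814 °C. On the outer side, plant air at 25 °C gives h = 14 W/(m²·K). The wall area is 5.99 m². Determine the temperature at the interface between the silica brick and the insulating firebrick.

Series thermal resistances:
R_silica brick = L/(kA) = 0.11/(1.12×5.99) = 0.0164 K/W
R_insulating firebrick = L/(kA) = 0.145/(0.245×5.99) = 0.0988 K/W
R_outer film = 1/(h_o·A) = 1/(14×5.99) = 0.01192 K/W
R_total = 0.1271 K/W;  Q = ΔT/R_total = 789/0.1271 = 6206 W
T_interface = T_inner − Q·ΣR(inner→interface) = 814 − 6210×0.0164

T ≈ 712 °C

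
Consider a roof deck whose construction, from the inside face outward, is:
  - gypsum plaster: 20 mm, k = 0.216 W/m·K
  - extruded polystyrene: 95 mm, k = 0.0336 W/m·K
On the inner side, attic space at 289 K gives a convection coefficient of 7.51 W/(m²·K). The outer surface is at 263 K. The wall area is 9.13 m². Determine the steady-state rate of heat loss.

Q ≈ 77.7 W

Treating each layer as a thermal resistance in series:
R_inner film = 1/(h_i·A) = 1/(7.51×9.13) = 0.01458 K/W
R_gypsum plaster = L/(kA) = 0.02/(0.216×9.13) = 0.01014 K/W
R_extruded polystyrene = L/(kA) = 0.095/(0.0336×9.13) = 0.3097 K/W
R_total = 0.3344 K/W
Q = ΔT / R_total = 26 / 0.3344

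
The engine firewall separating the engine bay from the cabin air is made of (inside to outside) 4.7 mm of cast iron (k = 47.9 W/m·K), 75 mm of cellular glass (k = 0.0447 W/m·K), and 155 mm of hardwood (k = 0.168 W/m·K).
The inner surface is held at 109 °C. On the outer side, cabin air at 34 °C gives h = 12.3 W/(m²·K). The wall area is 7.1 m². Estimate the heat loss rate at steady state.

Q ≈ 199 W

Series thermal resistances:
R_cast iron = L/(kA) = 0.0047/(47.9×7.1) = 1.382×10^-5 K/W
R_cellular glass = L/(kA) = 0.075/(0.0447×7.1) = 0.2363 K/W
R_hardwood = L/(kA) = 0.155/(0.168×7.1) = 0.1299 K/W
R_outer film = 1/(h_o·A) = 1/(12.3×7.1) = 0.01145 K/W
R_total = 0.3777 K/W
Q = ΔT / R_total = 75 / 0.3777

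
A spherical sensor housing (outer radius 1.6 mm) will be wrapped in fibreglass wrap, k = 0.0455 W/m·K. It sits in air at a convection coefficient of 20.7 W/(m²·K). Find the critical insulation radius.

r_cr ≈ 4.4 mm

For a sphere r_cr = 2k/h = 2×0.0455/20.7
r_cr = 4.4 mm; since the bare radius (1.6 mm) is below r_cr, adding a thin layer of insulation will *increase* heat loss.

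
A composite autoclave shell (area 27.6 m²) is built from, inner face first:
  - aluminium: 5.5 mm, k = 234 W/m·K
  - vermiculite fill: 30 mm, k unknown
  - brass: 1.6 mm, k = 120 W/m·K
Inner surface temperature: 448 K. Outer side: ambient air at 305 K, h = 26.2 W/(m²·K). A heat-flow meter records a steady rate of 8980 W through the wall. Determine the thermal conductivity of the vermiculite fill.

k ≈ 0.0748 W/(m·K)

Thermal resistances in series:
R_aluminium = L/(kA) = 0.0055/(234×27.6) = 8.516×10^-7 K/W
R_brass = L/(kA) = 0.0016/(120×27.6) = 4.831×10^-7 K/W
R_outer film = 1/(h_o·A) = 1/(26.2×27.6) = 0.001383 K/W
Sum of known resistances R_other = 0.001384 K/W
Total R = ΔT/Q = 143/8980 = 0.01592 K/W
R_vermiculite fill = R_total − R_other = 0.01454 K/W
k = L/(R·A) = 0.03/(0.01454×27.6)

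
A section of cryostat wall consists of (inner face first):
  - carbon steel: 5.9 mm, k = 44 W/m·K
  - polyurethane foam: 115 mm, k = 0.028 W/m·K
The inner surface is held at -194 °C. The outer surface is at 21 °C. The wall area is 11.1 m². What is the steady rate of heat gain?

Q ≈ 581 W

Series thermal resistances:
R_carbon steel = L/(kA) = 0.0059/(44×11.1) = 1.208×10^-5 K/W
R_polyurethane foam = L/(kA) = 0.115/(0.028×11.1) = 0.37 K/W
R_total = 0.37 K/W
Q = ΔT / R_total = 215 / 0.37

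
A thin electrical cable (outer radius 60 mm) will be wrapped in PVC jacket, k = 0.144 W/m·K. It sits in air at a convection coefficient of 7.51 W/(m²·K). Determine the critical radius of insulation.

For a cylinder r_cr = k/h = 0.144/7.51
r_cr = 19.2 mm; since the bare radius (60 mm) is above r_cr, any added insulation will reduce heat loss.

r_cr ≈ 19.2 mm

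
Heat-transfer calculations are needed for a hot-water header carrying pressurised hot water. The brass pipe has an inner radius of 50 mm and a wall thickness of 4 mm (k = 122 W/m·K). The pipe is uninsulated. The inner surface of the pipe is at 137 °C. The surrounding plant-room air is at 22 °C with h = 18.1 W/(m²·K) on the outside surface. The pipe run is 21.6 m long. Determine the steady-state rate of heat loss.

Q ≈ 15200 W

Per-layer cylindrical resistances, series-summed:
R_brass pipe wall = ln(54/50)/(2π×122×21.6) = 4.648×10^-6 K/W
R_outer film = 1/(h_o·2πr_oL) = 1/(18.1×2π×0.054×21.6) = 0.007539 K/W
R_total = 0.007543 K/W
Q = ΔT/R_total = 115/0.007543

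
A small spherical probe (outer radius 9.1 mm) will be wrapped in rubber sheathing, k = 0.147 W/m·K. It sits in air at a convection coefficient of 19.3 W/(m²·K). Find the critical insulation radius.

For a sphere r_cr = 2k/h = 2×0.147/19.3
r_cr = 15.2 mm; since the bare radius (9.1 mm) is below r_cr, adding a thin layer of insulation will *increase* heat loss.

r_cr ≈ 15.2 mm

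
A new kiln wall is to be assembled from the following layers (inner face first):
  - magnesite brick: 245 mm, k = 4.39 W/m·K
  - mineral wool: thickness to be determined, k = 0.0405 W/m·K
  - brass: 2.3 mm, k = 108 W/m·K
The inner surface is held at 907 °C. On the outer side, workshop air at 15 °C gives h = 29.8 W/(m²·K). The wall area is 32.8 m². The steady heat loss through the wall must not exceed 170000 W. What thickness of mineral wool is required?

L ≈ 3.35 mm

Treating each layer as a thermal resistance in series:
R_magnesite brick = L/(kA) = 0.245/(4.39×32.8) = 0.001701 K/W
R_brass = L/(kA) = 0.0023/(108×32.8) = 6.493×10^-7 K/W
R_outer film = 1/(h_o·A) = 1/(29.8×32.8) = 0.001023 K/W
Sum of the known resistances R_other = 0.002725 K/W
Required total resistance R_tot = ΔT/Q_allow = 892/170000 = 0.005247 K/W
R_mineral wool = R_tot − R_other = 0.002522 K/W
L = R·k·A = 0.002522×0.0405×32.8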